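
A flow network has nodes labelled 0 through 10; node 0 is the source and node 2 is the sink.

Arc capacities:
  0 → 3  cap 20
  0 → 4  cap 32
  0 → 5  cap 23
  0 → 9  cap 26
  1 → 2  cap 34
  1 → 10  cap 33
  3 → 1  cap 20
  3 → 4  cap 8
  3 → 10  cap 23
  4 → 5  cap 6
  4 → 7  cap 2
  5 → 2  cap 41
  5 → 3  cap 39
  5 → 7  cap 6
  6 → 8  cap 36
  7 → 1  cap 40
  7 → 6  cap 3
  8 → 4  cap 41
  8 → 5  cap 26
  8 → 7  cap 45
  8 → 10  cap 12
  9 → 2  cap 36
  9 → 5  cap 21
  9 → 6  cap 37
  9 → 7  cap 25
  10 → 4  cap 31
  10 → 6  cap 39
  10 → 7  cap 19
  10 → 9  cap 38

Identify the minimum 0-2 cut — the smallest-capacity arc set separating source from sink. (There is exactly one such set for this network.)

augment #1: 0→5→2 push 23
augment #2: 0→9→2 push 26
augment #3: 0→3→1→2 push 20
augment #4: 0→4→5→2 push 6
augment #5: 0→4→7→1→2 push 2
max flow = 77; residual-reachable set from 0 gives S-side
cut edges (S→T): {(0,3), (0,5), (0,9), (4,5), (4,7)} total cap 77

Min-cut arcs: {(0,3), (0,5), (0,9), (4,5), (4,7)} (total capacity 77)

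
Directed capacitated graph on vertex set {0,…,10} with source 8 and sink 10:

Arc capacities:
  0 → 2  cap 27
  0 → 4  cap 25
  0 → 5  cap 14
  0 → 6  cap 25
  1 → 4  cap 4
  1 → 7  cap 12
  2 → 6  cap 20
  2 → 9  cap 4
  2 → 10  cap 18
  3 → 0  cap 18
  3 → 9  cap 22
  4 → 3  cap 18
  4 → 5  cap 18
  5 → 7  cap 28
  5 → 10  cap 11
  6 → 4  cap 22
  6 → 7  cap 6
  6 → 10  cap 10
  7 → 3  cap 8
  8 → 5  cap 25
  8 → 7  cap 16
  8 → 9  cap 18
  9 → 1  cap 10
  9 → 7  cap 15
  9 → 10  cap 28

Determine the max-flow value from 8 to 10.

augment #1: 8→5→10 bottleneck 11, total now 11
augment #2: 8→9→10 bottleneck 18, total now 29
augment #3: 8→7→3→9→10 bottleneck 8, total now 37

Maximum flow value: 37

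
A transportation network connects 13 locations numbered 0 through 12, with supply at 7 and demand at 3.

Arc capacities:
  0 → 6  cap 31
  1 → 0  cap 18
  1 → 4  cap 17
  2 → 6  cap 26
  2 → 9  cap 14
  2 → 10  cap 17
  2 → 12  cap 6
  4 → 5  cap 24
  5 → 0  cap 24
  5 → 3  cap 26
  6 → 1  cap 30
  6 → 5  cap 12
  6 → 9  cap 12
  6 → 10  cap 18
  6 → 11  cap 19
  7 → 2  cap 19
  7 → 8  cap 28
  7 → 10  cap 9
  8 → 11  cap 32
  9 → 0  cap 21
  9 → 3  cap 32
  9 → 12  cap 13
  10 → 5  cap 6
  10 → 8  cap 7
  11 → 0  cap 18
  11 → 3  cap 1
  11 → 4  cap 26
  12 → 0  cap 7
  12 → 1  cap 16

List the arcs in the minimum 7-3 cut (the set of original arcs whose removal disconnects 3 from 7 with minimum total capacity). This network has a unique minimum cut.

Min-cut arcs: {(2,9), (5,3), (6,9), (11,3)} (total capacity 53)

augment #1: 7→2→9→3 push 14
augment #2: 7→8→11→3 push 1
augment #3: 7→10→5→3 push 6
augment #4: 7→2→6→5→3 push 5
augment #5: 7→8→11→4→5→3 push 15
augment #6: 7→8→11→0→6→9→3 push 12
max flow = 53; residual-reachable set from 7 gives S-side
cut edges (S→T): {(2,9), (5,3), (6,9), (11,3)} total cap 53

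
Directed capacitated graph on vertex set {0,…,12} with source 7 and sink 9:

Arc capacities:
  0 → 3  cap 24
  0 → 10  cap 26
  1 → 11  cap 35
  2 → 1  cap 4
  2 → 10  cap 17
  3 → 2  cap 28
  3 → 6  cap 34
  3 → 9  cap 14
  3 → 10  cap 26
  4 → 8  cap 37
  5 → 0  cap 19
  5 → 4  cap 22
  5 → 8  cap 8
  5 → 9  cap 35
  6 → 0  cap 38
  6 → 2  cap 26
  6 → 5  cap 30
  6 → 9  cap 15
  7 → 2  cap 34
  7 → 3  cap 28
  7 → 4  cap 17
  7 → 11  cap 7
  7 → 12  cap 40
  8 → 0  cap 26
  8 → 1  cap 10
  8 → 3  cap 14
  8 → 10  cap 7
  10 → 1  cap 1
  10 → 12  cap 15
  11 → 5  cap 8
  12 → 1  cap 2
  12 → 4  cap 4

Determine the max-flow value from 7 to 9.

augment #1: 7→3→9 bottleneck 14, total now 14
augment #2: 7→3→6→9 bottleneck 14, total now 28
augment #3: 7→11→5→9 bottleneck 7, total now 35
augment #4: 7→2→1→11→5→9 bottleneck 1, total now 36
augment #5: 7→4→8→3→6→9 bottleneck 1, total now 37
augment #6: 7→4→8→3→6→5→9 bottleneck 13, total now 50
augment #7: 7→4→8→0→3→6→5→9 bottleneck 3, total now 53
augment #8: 7→12→4→8→0→3→6→5→9 bottleneck 3, total now 56

Maximum flow value: 56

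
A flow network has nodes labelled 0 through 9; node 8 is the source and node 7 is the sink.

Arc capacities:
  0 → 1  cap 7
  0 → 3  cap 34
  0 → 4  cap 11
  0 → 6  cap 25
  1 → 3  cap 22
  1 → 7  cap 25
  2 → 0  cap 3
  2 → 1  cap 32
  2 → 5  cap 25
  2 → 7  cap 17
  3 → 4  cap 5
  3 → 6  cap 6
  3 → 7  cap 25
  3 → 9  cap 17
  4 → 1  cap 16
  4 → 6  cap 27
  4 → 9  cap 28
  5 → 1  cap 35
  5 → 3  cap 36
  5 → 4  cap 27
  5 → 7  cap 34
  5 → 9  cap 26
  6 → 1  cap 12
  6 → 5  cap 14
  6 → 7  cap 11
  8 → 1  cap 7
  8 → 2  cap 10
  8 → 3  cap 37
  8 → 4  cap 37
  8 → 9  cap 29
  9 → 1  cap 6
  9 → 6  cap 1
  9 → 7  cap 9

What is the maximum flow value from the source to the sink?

Maximum flow value: 94

augment #1: 8→1→7 bottleneck 7, total now 7
augment #2: 8→2→7 bottleneck 10, total now 17
augment #3: 8→3→7 bottleneck 25, total now 42
augment #4: 8→9→7 bottleneck 9, total now 51
augment #5: 8→3→6→7 bottleneck 6, total now 57
augment #6: 8→4→1→7 bottleneck 16, total now 73
augment #7: 8→4→6→7 bottleneck 5, total now 78
augment #8: 8→9→1→7 bottleneck 2, total now 80
augment #9: 8→4→6→5→7 bottleneck 14, total now 94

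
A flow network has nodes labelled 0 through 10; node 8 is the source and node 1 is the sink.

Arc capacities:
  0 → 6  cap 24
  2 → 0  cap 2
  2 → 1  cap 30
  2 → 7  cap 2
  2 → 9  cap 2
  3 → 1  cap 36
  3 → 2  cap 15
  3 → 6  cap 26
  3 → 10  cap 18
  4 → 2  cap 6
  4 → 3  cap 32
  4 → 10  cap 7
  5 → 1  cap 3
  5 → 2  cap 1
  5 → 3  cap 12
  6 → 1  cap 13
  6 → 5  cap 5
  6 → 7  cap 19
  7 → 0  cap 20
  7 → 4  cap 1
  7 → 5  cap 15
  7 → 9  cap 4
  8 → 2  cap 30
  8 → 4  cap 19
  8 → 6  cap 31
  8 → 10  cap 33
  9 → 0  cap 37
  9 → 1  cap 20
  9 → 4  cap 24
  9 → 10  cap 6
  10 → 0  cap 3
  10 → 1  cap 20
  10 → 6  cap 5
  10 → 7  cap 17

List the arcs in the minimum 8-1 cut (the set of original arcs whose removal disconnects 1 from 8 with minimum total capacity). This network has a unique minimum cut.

Min-cut arcs: {(5,1), (5,2), (5,3), (6,1), (7,4), (7,9), (8,2), (8,4), (10,1)} (total capacity 103)

augment #1: 8→2→1 push 30
augment #2: 8→6→1 push 13
augment #3: 8→10→1 push 20
augment #4: 8→4→3→1 push 19
augment #5: 8→6→5→1 push 3
augment #6: 8→6→5→3→1 push 2
augment #7: 8→6→7→9→1 push 4
augment #8: 8→6→7→4→3→1 push 1
augment #9: 8→6→7→5→3→1 push 8
augment #10: 8→10→7→5→3→1 push 2
augment #11: 8→10→7→5→2→9→1 push 1
max flow = 103; residual-reachable set from 8 gives S-side
cut edges (S→T): {(5,1), (5,2), (5,3), (6,1), (7,4), (7,9), (8,2), (8,4), (10,1)} total cap 103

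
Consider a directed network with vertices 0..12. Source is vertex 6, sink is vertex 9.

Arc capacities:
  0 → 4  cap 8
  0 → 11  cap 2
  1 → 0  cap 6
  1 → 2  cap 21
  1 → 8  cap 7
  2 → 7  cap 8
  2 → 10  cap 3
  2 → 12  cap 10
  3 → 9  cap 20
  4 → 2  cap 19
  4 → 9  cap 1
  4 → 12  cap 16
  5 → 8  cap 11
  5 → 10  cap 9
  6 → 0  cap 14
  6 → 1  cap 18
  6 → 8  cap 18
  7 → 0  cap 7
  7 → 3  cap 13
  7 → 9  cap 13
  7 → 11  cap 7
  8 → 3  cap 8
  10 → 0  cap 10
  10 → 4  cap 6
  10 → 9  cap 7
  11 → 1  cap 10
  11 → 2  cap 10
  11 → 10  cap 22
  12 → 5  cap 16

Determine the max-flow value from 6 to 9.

Maximum flow value: 24

augment #1: 6→0→4→9 bottleneck 1, total now 1
augment #2: 6→8→3→9 bottleneck 8, total now 9
augment #3: 6→0→11→10→9 bottleneck 2, total now 11
augment #4: 6→1→2→7→9 bottleneck 8, total now 19
augment #5: 6→1→2→10→9 bottleneck 3, total now 22
augment #6: 6→0→4→12→5→10→9 bottleneck 2, total now 24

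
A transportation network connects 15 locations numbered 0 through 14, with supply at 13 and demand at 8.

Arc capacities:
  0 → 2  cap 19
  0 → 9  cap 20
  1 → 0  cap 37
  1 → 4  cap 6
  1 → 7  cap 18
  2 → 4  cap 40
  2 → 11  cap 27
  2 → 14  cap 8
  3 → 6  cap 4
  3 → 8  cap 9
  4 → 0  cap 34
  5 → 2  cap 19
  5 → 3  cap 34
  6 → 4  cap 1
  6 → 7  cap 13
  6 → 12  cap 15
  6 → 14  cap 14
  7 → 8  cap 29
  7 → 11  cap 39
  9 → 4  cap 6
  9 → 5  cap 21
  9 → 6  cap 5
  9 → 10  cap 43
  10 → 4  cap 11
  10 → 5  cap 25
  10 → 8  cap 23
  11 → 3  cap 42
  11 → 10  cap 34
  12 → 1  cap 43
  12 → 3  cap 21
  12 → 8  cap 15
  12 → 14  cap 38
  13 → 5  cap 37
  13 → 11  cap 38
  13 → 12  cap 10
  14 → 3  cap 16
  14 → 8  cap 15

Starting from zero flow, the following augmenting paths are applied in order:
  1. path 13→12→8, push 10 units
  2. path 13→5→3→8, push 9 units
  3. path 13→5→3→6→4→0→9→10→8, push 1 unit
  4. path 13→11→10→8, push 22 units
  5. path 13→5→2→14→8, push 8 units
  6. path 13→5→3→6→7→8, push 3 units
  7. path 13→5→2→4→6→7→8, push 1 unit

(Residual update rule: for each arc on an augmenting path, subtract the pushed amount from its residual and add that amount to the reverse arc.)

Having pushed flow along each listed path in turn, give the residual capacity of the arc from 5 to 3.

after path 1 (13→12→8, push 10): res(5,3)=34
after path 2 (13→5→3→8, push 9): res(5,3)=25
after path 3 (13→5→3→6→4→0→9→10→8, push 1): res(5,3)=24
after path 4 (13→11→10→8, push 22): res(5,3)=24
after path 5 (13→5→2→14→8, push 8): res(5,3)=24
after path 6 (13→5→3→6→7→8, push 3): res(5,3)=21
after path 7 (13→5→2→4→6→7→8, push 1): res(5,3)=21

Residual capacity of (5,3): 21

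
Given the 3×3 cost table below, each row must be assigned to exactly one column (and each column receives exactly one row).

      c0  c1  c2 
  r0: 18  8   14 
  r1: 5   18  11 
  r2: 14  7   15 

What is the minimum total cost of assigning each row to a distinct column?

Minimum assignment cost: 26

optimal assignment: row0→col2 (cost 14), row1→col0 (cost 5), row2→col1 (cost 7)
total = 14 + 5 + 7 = 26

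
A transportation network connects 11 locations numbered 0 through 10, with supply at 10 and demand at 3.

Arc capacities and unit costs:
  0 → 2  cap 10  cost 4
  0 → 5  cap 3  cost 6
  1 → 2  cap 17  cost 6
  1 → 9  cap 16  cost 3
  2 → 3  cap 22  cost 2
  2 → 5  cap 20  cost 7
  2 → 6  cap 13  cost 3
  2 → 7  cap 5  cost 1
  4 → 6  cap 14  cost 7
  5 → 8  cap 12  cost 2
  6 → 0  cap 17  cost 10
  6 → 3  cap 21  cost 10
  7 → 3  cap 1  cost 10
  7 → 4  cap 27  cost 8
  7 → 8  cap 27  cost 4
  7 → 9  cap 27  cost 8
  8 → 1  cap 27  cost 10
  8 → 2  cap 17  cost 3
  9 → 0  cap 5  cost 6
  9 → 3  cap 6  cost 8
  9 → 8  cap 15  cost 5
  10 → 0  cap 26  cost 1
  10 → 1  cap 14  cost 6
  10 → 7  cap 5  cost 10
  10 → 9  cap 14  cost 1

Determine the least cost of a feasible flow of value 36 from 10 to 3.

Minimum cost for 36 units: 463

shortest-cost path #1: 10→0→2→3 push 10 @ unit cost 7 (adds 70)
shortest-cost path #2: 10→9→3 push 6 @ unit cost 9 (adds 54)
shortest-cost path #3: 10→9→8→2→3 push 8 @ unit cost 11 (adds 88)
shortest-cost path #4: 10→1→2→3 push 4 @ unit cost 14 (adds 56)
shortest-cost path #5: 10→7→3 push 1 @ unit cost 20 (adds 20)
shortest-cost path #6: 10→1→2→6→3 push 7 @ unit cost 25 (adds 175)
total cost = 463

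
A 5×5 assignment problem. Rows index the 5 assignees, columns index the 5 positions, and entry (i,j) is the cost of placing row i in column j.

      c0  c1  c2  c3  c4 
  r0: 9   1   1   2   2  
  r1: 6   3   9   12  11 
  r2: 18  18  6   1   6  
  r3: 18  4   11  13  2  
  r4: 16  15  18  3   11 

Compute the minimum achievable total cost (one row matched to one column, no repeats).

optimal assignment: row0→col1 (cost 1), row1→col0 (cost 6), row2→col2 (cost 6), row3→col4 (cost 2), row4→col3 (cost 3)
total = 1 + 6 + 6 + 2 + 3 = 18

Minimum assignment cost: 18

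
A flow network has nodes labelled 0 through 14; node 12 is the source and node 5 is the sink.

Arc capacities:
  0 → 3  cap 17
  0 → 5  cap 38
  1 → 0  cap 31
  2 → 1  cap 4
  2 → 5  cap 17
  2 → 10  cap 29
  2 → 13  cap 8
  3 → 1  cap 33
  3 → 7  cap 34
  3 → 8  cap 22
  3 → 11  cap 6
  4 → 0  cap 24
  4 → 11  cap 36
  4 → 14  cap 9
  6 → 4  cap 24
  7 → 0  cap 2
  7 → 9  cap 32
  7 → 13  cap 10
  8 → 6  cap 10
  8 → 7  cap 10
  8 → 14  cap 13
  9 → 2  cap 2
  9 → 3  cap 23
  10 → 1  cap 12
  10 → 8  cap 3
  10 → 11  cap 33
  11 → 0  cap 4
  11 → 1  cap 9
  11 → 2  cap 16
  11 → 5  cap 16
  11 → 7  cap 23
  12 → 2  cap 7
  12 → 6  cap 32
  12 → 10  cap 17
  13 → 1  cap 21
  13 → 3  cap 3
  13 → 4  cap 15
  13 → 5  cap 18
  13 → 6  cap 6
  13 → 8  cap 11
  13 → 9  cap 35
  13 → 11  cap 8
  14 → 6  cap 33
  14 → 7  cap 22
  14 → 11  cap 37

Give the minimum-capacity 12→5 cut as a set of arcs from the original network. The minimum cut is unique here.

augment #1: 12→2→5 push 7
augment #2: 12→10→11→5 push 16
augment #3: 12→6→4→0→5 push 24
augment #4: 12→10→1→0→5 push 1
max flow = 48; residual-reachable set from 12 gives S-side
cut edges (S→T): {(6,4), (12,2), (12,10)} total cap 48

Min-cut arcs: {(6,4), (12,2), (12,10)} (total capacity 48)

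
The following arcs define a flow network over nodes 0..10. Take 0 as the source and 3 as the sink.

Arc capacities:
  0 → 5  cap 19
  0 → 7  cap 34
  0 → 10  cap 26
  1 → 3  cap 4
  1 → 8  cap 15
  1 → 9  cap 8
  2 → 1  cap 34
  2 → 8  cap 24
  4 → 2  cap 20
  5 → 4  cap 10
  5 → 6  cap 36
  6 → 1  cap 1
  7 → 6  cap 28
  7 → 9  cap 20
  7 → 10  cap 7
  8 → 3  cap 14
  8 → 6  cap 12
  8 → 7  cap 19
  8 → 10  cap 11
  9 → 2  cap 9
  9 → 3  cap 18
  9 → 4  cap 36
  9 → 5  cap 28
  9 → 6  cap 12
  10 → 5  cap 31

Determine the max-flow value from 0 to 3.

Maximum flow value: 31

augment #1: 0→7→9→3 bottleneck 18, total now 18
augment #2: 0→5→6→1→3 bottleneck 1, total now 19
augment #3: 0→5→4→2→1→3 bottleneck 3, total now 22
augment #4: 0→5→4→2→8→3 bottleneck 7, total now 29
augment #5: 0→7→9→2→8→3 bottleneck 2, total now 31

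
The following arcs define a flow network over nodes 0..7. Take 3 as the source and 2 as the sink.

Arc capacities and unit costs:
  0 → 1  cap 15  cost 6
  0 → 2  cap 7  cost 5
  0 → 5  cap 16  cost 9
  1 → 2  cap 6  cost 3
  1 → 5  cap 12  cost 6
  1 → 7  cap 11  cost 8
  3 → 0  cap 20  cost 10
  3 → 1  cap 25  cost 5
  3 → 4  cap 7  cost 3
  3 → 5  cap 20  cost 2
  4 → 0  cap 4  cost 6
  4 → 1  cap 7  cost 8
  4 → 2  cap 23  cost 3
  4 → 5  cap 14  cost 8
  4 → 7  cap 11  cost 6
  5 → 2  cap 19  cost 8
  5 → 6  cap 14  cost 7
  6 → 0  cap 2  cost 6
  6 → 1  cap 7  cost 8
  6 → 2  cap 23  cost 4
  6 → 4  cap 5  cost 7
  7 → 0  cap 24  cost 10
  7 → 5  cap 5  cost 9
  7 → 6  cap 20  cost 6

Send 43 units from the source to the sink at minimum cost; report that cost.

shortest-cost path #1: 3→4→2 push 7 @ unit cost 6 (adds 42)
shortest-cost path #2: 3→1→2 push 6 @ unit cost 8 (adds 48)
shortest-cost path #3: 3→5→2 push 19 @ unit cost 10 (adds 190)
shortest-cost path #4: 3→5→6→2 push 1 @ unit cost 13 (adds 13)
shortest-cost path #5: 3→0→2 push 7 @ unit cost 15 (adds 105)
shortest-cost path #6: 3→1→5→6→2 push 3 @ unit cost 22 (adds 66)
total cost = 464

Minimum cost for 43 units: 464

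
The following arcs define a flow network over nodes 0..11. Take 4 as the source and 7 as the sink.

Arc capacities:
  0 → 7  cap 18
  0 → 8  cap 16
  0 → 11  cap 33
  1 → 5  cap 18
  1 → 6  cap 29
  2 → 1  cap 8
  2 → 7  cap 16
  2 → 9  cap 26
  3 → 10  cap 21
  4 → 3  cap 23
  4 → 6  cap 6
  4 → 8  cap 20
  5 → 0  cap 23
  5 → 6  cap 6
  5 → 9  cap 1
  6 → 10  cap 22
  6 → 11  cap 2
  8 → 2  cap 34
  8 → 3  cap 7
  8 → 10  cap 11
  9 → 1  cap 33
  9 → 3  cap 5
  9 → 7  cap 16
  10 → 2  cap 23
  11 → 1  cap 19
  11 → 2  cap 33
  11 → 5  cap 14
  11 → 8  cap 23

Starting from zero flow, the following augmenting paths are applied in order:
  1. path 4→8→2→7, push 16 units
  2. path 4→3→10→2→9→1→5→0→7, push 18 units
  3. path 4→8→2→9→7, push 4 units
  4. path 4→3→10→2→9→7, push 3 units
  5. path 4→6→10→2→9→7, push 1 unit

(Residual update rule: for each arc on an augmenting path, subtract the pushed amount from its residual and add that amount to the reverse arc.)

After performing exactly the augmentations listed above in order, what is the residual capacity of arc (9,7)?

Residual capacity of (9,7): 8

after path 1 (4→8→2→7, push 16): res(9,7)=16
after path 2 (4→3→10→2→9→1→5→0→7, push 18): res(9,7)=16
after path 3 (4→8→2→9→7, push 4): res(9,7)=12
after path 4 (4→3→10→2→9→7, push 3): res(9,7)=9
after path 5 (4→6→10→2→9→7, push 1): res(9,7)=8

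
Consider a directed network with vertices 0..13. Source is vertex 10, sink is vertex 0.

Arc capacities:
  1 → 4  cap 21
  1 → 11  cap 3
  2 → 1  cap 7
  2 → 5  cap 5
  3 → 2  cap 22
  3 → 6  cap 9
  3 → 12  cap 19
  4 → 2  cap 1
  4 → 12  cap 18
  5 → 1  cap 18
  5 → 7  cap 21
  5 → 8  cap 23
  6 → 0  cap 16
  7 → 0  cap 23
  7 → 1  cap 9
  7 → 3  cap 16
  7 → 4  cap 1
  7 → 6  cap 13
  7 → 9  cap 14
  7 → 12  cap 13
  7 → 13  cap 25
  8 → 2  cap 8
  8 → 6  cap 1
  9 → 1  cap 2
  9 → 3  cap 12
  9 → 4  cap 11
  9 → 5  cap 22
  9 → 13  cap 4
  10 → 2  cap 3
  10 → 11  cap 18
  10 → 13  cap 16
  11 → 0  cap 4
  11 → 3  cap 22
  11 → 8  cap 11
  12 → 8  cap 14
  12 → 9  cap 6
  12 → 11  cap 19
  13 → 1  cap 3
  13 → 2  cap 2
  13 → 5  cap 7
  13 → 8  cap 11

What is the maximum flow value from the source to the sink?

augment #1: 10→11→0 bottleneck 4, total now 4
augment #2: 10→2→5→7→0 bottleneck 3, total now 7
augment #3: 10→11→3→6→0 bottleneck 9, total now 16
augment #4: 10→11→8→6→0 bottleneck 1, total now 17
augment #5: 10→13→5→7→0 bottleneck 7, total now 24
augment #6: 10→13→2→5→7→0 bottleneck 2, total now 26
augment #7: 10→11→3→12→9→5→7→0 bottleneck 4, total now 30
augment #8: 10→13→1→4→12→9→5→7→0 bottleneck 2, total now 32

Maximum flow value: 32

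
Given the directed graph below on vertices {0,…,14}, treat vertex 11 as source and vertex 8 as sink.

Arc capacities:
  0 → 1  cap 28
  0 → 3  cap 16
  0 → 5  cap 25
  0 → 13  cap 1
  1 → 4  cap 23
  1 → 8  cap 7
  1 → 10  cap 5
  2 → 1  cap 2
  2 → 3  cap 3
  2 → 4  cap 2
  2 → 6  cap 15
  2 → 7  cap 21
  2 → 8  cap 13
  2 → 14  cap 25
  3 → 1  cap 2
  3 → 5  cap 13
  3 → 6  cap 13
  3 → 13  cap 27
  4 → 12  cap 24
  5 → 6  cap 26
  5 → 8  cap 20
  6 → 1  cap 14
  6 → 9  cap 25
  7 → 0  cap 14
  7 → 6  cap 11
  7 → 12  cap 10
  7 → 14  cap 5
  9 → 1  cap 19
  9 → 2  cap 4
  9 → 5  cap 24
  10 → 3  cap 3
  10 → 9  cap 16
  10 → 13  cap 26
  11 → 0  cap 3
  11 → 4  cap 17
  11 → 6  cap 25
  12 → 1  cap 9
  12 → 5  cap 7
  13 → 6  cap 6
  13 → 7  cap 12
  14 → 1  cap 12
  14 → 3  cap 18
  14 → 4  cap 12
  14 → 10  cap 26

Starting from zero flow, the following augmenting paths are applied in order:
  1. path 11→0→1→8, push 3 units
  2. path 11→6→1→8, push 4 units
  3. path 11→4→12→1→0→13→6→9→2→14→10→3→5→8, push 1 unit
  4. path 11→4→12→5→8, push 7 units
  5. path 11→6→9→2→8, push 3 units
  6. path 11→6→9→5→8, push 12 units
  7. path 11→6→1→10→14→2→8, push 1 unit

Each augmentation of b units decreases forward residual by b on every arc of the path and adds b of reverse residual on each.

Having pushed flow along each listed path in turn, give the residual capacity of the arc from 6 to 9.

Residual capacity of (6,9): 9

after path 1 (11→0→1→8, push 3): res(6,9)=25
after path 2 (11→6→1→8, push 4): res(6,9)=25
after path 3 (11→4→12→1→0→13→6→9→2→14→10→3→5→8, push 1): res(6,9)=24
after path 4 (11→4→12→5→8, push 7): res(6,9)=24
after path 5 (11→6→9→2→8, push 3): res(6,9)=21
after path 6 (11→6→9→5→8, push 12): res(6,9)=9
after path 7 (11→6→1→10→14→2→8, push 1): res(6,9)=9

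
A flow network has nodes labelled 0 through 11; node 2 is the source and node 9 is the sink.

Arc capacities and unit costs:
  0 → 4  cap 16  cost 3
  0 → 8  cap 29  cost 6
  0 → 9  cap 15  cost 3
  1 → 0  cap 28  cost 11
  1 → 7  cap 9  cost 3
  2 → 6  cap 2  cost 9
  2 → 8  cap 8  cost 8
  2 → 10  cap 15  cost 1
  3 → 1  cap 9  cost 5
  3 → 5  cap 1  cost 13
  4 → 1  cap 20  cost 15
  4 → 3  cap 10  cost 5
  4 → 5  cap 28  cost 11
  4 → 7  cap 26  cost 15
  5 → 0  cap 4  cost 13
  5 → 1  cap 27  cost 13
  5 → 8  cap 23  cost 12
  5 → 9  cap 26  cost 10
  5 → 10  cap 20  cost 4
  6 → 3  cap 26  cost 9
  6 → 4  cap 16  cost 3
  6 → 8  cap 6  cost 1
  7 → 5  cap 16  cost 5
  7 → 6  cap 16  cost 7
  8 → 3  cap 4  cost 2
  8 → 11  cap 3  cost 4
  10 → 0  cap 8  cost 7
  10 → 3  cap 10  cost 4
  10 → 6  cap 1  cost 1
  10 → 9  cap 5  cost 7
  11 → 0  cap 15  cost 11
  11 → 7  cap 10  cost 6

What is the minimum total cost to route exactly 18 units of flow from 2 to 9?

shortest-cost path #1: 2→10→9 push 5 @ unit cost 8 (adds 40)
shortest-cost path #2: 2→10→0→9 push 8 @ unit cost 11 (adds 88)
shortest-cost path #3: 2→10→6→8→11→0→9 push 1 @ unit cost 21 (adds 21)
shortest-cost path #4: 2→10→3→1→0→9 push 1 @ unit cost 24 (adds 24)
shortest-cost path #5: 2→8→11→0→9 push 2 @ unit cost 26 (adds 52)
shortest-cost path #6: 2→8→3→1→0→9 push 1 @ unit cost 29 (adds 29)
total cost = 254

Minimum cost for 18 units: 254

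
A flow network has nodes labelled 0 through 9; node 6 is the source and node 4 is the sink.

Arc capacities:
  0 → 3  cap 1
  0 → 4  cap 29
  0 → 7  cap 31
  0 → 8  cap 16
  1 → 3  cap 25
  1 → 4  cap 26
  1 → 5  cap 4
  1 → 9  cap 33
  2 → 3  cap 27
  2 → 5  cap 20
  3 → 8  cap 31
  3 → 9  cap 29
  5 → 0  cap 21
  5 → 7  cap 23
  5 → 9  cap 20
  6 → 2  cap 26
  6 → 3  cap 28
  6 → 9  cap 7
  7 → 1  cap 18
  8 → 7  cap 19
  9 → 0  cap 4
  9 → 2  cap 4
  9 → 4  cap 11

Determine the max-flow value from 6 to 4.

Maximum flow value: 53

augment #1: 6→9→4 bottleneck 7, total now 7
augment #2: 6→3→9→4 bottleneck 4, total now 11
augment #3: 6→2→5→0→4 bottleneck 20, total now 31
augment #4: 6→3→9→0→4 bottleneck 4, total now 35
augment #5: 6→3→8→7→1→4 bottleneck 18, total now 53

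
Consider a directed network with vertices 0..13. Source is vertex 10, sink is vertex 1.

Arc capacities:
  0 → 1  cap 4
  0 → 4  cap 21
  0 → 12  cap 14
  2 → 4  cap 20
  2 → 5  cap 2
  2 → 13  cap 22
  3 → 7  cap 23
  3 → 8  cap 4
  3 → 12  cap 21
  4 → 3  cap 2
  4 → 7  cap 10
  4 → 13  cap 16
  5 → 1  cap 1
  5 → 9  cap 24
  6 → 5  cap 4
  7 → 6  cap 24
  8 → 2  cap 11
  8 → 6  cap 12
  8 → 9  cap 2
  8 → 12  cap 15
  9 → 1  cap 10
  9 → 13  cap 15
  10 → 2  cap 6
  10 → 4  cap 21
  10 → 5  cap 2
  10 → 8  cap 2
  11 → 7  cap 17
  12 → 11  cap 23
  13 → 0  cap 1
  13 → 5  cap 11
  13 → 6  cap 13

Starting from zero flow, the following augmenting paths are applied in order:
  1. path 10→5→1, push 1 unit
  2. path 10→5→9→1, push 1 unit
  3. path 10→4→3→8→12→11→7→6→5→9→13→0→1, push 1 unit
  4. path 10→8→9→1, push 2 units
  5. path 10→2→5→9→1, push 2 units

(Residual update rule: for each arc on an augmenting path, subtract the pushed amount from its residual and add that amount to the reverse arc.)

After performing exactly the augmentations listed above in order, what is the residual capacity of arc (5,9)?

Residual capacity of (5,9): 20

after path 1 (10→5→1, push 1): res(5,9)=24
after path 2 (10→5→9→1, push 1): res(5,9)=23
after path 3 (10→4→3→8→12→11→7→6→5→9→13→0→1, push 1): res(5,9)=22
after path 4 (10→8→9→1, push 2): res(5,9)=22
after path 5 (10→2→5→9→1, push 2): res(5,9)=20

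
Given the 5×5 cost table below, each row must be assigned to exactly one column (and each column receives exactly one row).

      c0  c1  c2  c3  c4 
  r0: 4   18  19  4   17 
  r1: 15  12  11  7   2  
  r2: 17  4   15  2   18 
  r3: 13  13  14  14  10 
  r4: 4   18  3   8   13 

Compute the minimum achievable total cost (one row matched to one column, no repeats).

optimal assignment: row0→col0 (cost 4), row1→col4 (cost 2), row2→col3 (cost 2), row3→col1 (cost 13), row4→col2 (cost 3)
total = 4 + 2 + 2 + 13 + 3 = 24

Minimum assignment cost: 24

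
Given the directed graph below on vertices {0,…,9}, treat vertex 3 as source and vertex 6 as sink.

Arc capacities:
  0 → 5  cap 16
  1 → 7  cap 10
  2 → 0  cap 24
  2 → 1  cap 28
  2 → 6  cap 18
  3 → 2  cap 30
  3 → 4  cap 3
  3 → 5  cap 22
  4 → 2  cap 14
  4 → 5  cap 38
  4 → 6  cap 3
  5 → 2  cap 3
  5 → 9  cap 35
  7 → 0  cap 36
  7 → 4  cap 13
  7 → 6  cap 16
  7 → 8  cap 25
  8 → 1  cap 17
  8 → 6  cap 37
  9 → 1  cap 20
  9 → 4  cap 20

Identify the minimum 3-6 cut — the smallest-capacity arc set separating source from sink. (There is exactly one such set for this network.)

augment #1: 3→2→6 push 18
augment #2: 3→4→6 push 3
augment #3: 3→2→1→7→6 push 10
max flow = 31; residual-reachable set from 3 gives S-side
cut edges (S→T): {(1,7), (2,6), (4,6)} total cap 31

Min-cut arcs: {(1,7), (2,6), (4,6)} (total capacity 31)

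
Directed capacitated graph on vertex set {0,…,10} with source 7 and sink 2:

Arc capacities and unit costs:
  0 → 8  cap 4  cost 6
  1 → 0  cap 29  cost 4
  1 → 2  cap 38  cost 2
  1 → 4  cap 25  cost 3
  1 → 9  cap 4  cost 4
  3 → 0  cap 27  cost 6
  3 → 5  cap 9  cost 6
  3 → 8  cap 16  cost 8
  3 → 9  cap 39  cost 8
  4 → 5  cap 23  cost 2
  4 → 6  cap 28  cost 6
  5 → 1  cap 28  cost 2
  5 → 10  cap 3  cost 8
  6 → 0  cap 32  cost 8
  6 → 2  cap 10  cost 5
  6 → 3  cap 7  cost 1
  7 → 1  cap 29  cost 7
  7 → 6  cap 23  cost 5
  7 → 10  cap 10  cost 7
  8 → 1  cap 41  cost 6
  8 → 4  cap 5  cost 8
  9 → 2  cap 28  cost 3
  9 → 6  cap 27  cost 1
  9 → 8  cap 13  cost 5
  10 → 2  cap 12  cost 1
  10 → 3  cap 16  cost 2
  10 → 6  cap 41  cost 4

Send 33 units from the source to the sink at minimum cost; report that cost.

shortest-cost path #1: 7→10→2 push 10 @ unit cost 8 (adds 80)
shortest-cost path #2: 7→1→2 push 23 @ unit cost 9 (adds 207)
total cost = 287

Minimum cost for 33 units: 287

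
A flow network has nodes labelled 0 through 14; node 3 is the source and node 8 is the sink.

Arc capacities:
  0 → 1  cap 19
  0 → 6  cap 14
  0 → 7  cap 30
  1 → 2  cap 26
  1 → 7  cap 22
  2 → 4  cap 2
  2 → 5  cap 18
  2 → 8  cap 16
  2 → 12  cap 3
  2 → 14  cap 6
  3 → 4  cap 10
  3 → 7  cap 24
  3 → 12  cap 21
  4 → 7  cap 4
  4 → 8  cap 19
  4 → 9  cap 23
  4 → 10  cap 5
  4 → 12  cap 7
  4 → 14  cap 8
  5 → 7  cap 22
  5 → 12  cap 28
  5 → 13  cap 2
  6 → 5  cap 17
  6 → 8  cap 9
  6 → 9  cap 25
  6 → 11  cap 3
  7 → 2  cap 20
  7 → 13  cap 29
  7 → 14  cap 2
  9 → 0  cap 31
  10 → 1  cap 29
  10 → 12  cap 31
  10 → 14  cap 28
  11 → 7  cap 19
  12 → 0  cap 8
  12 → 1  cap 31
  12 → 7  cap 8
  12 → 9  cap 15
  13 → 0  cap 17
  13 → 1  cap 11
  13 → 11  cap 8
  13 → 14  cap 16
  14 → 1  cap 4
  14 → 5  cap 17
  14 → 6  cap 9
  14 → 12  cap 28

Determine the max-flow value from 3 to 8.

Maximum flow value: 37

augment #1: 3→4→8 bottleneck 10, total now 10
augment #2: 3→7→2→8 bottleneck 16, total now 26
augment #3: 3→7→2→4→8 bottleneck 2, total now 28
augment #4: 3→7→14→6→8 bottleneck 2, total now 30
augment #5: 3→12→0→6→8 bottleneck 7, total now 37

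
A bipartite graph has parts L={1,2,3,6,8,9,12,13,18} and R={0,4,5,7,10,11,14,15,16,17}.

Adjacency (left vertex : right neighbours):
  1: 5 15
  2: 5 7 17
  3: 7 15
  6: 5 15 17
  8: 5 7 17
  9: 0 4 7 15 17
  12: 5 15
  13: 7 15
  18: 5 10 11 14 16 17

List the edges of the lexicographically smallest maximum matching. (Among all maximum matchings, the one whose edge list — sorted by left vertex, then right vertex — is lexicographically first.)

Lex-smallest maximum matching: {(1,5), (2,7), (3,15), (6,17), (9,0), (18,10)}

|M| = 6 (so the lex-smallest maximum matching has 6 edges)
process left vertices in ascending order; for each, take the smallest-labelled available neighbour that still permits 6 edges overall, or leave it unmatched if none does
lex-smallest matching: {1-5, 2-7, 3-15, 6-17, 9-0, 18-10}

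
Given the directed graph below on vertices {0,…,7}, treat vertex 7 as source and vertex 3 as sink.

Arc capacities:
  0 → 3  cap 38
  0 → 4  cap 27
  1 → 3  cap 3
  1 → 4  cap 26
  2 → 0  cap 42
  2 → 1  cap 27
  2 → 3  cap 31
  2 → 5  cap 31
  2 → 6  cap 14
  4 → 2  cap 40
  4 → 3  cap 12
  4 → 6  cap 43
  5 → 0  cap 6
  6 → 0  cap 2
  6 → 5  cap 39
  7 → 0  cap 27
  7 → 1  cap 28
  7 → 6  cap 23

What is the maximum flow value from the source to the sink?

augment #1: 7→0→3 bottleneck 27, total now 27
augment #2: 7→1→3 bottleneck 3, total now 30
augment #3: 7→1→4→3 bottleneck 12, total now 42
augment #4: 7→6→0→3 bottleneck 2, total now 44
augment #5: 7→1→4→2→3 bottleneck 13, total now 57
augment #6: 7→6→5→0→3 bottleneck 6, total now 63

Maximum flow value: 63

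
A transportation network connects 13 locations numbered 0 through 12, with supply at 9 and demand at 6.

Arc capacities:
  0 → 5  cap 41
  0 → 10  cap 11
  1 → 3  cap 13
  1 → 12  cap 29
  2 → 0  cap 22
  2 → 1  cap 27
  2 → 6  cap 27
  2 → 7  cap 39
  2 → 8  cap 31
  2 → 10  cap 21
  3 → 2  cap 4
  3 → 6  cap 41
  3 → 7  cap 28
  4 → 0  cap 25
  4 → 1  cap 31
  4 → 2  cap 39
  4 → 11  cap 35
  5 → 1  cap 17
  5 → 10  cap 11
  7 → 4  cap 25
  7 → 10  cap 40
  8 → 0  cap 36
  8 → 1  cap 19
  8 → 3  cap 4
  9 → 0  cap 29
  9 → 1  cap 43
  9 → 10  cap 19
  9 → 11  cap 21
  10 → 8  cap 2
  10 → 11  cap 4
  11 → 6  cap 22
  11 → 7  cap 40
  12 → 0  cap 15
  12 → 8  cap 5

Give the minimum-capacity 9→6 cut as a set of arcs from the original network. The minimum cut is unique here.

Min-cut arcs: {(1,3), (8,3), (9,11), (10,11)} (total capacity 42)

augment #1: 9→11→6 push 21
augment #2: 9→1→3→6 push 13
augment #3: 9→10→11→6 push 1
augment #4: 9→10→8→3→6 push 2
augment #5: 9→1→12→8→3→6 push 2
augment #6: 9→10→11→7→4→2→6 push 3
max flow = 42; residual-reachable set from 9 gives S-side
cut edges (S→T): {(1,3), (8,3), (9,11), (10,11)} total cap 42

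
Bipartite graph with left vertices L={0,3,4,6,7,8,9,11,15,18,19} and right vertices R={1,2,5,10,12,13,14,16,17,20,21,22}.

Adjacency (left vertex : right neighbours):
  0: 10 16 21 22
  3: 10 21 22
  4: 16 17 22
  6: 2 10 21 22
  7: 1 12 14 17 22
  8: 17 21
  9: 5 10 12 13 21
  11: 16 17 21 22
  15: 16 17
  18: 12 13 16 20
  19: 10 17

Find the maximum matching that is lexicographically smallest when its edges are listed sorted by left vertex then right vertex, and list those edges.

Lex-smallest maximum matching: {(0,10), (3,21), (4,16), (6,2), (7,1), (8,17), (9,5), (11,22), (18,12)}

|M| = 9 (so the lex-smallest maximum matching has 9 edges)
process left vertices in ascending order; for each, take the smallest-labelled available neighbour that still permits 9 edges overall, or leave it unmatched if none does
lex-smallest matching: {0-10, 3-21, 4-16, 6-2, 7-1, 8-17, 9-5, 11-22, 18-12}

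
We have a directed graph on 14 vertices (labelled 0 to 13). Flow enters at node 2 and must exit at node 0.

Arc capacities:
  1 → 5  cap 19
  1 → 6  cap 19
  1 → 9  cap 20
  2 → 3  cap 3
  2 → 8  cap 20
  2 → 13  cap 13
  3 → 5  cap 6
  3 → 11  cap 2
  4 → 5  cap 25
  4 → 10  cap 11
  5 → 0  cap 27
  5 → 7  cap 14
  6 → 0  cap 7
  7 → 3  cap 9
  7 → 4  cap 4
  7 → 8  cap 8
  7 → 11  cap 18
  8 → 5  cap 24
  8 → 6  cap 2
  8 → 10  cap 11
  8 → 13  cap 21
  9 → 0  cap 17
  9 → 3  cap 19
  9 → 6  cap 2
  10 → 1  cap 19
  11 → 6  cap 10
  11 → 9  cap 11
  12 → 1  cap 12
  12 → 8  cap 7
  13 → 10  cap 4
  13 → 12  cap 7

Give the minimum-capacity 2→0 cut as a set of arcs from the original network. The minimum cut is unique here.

augment #1: 2→3→5→0 push 3
augment #2: 2→8→5→0 push 20
augment #3: 2→13→10→1→5→0 push 4
augment #4: 2→13→12→1→6→0 push 7
max flow = 34; residual-reachable set from 2 gives S-side
cut edges (S→T): {(2,3), (2,8), (13,10), (13,12)} total cap 34

Min-cut arcs: {(2,3), (2,8), (13,10), (13,12)} (total capacity 34)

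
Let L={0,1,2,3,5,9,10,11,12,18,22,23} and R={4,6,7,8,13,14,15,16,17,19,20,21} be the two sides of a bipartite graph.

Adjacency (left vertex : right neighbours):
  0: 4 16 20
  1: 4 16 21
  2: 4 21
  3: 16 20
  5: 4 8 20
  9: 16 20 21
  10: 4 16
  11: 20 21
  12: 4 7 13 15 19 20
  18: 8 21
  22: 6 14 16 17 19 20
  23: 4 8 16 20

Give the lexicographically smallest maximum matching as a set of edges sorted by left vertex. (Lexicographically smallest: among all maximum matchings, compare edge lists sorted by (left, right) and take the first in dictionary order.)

|M| = 7 (so the lex-smallest maximum matching has 7 edges)
process left vertices in ascending order; for each, take the smallest-labelled available neighbour that still permits 7 edges overall, or leave it unmatched if none does
lex-smallest matching: {0-4, 1-16, 2-21, 3-20, 5-8, 12-7, 22-6}

Lex-smallest maximum matching: {(0,4), (1,16), (2,21), (3,20), (5,8), (12,7), (22,6)}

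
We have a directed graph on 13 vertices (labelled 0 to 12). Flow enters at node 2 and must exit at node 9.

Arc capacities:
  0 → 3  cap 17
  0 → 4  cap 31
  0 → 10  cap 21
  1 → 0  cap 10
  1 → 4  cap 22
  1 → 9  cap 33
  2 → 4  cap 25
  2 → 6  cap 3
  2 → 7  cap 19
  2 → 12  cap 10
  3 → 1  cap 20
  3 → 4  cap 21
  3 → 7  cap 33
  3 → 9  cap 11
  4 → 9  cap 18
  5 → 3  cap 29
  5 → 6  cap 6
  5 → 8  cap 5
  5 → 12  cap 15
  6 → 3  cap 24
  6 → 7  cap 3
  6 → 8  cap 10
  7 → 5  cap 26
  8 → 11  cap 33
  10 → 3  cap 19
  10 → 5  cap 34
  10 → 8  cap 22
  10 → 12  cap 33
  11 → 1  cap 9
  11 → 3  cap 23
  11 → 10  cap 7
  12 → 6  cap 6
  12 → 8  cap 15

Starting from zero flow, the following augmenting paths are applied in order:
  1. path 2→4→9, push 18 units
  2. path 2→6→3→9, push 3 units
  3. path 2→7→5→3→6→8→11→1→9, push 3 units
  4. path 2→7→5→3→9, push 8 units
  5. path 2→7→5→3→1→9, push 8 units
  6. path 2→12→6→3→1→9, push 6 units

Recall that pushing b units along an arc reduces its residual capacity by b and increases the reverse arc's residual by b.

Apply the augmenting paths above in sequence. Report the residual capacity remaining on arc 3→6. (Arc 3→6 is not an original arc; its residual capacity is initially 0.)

after path 1 (2→4→9, push 18): res(3,6)=0
after path 2 (2→6→3→9, push 3): res(3,6)=3
after path 3 (2→7→5→3→6→8→11→1→9, push 3): res(3,6)=0
after path 4 (2→7→5→3→9, push 8): res(3,6)=0
after path 5 (2→7→5→3→1→9, push 8): res(3,6)=0
after path 6 (2→12→6→3→1→9, push 6): res(3,6)=6

Residual capacity of (3,6): 6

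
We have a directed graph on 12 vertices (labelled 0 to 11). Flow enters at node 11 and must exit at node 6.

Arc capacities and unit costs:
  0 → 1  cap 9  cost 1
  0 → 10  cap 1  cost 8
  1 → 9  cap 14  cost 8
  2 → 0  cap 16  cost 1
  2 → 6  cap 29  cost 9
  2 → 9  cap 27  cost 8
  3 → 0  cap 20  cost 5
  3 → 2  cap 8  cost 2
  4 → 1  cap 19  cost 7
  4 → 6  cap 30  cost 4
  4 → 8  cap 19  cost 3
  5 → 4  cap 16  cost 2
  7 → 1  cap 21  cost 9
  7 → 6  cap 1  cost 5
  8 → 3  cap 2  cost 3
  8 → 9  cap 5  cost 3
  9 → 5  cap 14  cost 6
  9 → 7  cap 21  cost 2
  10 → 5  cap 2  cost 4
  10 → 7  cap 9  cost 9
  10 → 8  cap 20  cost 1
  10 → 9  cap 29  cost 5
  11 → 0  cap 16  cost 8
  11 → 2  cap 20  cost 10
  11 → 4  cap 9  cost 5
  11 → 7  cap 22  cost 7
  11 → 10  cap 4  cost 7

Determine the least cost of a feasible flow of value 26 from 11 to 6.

Minimum cost for 26 units: 393

shortest-cost path #1: 11→4→6 push 9 @ unit cost 9 (adds 81)
shortest-cost path #2: 11→7→6 push 1 @ unit cost 12 (adds 12)
shortest-cost path #3: 11→10→5→4→6 push 2 @ unit cost 17 (adds 34)
shortest-cost path #4: 11→2→6 push 14 @ unit cost 19 (adds 266)
total cost = 393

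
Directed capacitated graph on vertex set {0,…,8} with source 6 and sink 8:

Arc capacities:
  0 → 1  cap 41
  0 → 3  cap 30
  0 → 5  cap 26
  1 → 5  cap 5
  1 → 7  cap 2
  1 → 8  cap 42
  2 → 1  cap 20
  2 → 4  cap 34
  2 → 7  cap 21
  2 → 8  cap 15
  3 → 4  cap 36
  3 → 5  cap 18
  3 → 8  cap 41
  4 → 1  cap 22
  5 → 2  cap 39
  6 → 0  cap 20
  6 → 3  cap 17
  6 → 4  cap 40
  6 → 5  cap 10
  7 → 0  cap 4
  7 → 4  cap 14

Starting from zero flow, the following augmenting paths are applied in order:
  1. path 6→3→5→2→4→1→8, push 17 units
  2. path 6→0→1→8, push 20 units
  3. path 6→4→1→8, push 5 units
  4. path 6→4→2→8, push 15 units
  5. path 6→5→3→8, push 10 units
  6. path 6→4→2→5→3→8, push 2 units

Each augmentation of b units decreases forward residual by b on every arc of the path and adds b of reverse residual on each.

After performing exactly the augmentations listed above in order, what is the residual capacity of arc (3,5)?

after path 1 (6→3→5→2→4→1→8, push 17): res(3,5)=1
after path 2 (6→0→1→8, push 20): res(3,5)=1
after path 3 (6→4→1→8, push 5): res(3,5)=1
after path 4 (6→4→2→8, push 15): res(3,5)=1
after path 5 (6→5→3→8, push 10): res(3,5)=11
after path 6 (6→4→2→5→3→8, push 2): res(3,5)=13

Residual capacity of (3,5): 13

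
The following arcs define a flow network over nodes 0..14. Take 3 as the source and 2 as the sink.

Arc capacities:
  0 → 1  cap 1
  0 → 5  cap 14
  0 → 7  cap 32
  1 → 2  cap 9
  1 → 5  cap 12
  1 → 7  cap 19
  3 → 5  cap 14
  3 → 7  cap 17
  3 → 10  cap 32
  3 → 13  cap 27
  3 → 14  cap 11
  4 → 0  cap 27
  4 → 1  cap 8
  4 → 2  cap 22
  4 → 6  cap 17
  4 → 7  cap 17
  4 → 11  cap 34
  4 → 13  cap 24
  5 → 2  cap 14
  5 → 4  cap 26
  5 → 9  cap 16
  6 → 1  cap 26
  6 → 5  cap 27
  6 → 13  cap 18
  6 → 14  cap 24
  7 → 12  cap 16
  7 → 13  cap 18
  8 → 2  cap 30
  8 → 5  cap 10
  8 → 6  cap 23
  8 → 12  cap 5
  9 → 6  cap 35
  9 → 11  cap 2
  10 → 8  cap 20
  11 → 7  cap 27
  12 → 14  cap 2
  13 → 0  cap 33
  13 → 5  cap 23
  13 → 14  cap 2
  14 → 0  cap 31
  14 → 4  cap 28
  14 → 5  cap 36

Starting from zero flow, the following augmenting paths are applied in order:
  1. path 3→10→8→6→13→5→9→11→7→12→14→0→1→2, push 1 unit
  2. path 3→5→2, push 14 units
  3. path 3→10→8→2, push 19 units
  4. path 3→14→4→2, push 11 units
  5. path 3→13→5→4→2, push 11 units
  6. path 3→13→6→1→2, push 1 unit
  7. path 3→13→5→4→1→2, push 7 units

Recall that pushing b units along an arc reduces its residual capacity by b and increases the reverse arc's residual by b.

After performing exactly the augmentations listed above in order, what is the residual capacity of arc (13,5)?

Residual capacity of (13,5): 4

after path 1 (3→10→8→6→13→5→9→11→7→12→14→0→1→2, push 1): res(13,5)=22
after path 2 (3→5→2, push 14): res(13,5)=22
after path 3 (3→10→8→2, push 19): res(13,5)=22
after path 4 (3→14→4→2, push 11): res(13,5)=22
after path 5 (3→13→5→4→2, push 11): res(13,5)=11
after path 6 (3→13→6→1→2, push 1): res(13,5)=11
after path 7 (3→13→5→4→1→2, push 7): res(13,5)=4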